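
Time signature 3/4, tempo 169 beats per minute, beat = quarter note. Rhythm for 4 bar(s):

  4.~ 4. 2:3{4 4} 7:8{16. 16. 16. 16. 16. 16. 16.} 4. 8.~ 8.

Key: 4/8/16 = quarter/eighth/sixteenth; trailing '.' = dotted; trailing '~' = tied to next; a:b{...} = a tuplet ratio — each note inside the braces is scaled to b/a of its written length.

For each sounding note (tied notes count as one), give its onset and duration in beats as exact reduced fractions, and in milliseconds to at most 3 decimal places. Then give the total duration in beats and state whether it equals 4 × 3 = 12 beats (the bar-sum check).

1) 0.0ms=0b +1065.089ms=3b
2) 1065.089ms=3b +532.544ms=3/2b
3) 1597.633ms=9/2b +532.544ms=3/2b
4) 2130.178ms=6b +152.156ms=3/7b
5) 2282.333ms=45/7b +152.156ms=3/7b
6) 2434.489ms=48/7b +152.156ms=3/7b
7) 2586.644ms=51/7b +152.156ms=3/7b
8) 2738.8ms=54/7b +152.156ms=3/7b
9) 2890.955ms=57/7b +152.156ms=3/7b
10) 3043.111ms=60/7b +152.156ms=3/7b
11) 3195.266ms=9b +532.544ms=3/2b
12) 3727.811ms=21/2b +532.544ms=3/2b
Σ=12b of 12 (169bpm 3/4) — PASS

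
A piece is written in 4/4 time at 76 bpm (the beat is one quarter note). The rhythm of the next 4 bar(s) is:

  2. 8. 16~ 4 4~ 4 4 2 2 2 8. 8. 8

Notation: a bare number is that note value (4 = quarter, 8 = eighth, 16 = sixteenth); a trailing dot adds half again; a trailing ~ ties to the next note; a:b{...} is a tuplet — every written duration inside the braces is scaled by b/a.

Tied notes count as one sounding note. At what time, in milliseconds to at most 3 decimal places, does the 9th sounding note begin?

note 9 onset = 14b = 11052.632ms

1. 0.0ms @ 0 + 2368.421ms (3)
2. 2368.421ms @ 3 + 592.105ms (3/4)
3. 2960.526ms @ 15/4 + 986.842ms (5/4)
4. 3947.368ms @ 5 + 1578.947ms (2)
5. 5526.316ms @ 7 + 789.474ms (1)
6. 6315.789ms @ 8 + 1578.947ms (2)
7. 7894.737ms @ 10 + 1578.947ms (2)
8. 9473.684ms @ 12 + 1578.947ms (2)
9. 11052.632ms @ 14 + 592.105ms (3/4)
10. 11644.737ms @ 59/4 + 592.105ms (3/4)
11. 12236.842ms @ 31/2 + 394.737ms (1/2)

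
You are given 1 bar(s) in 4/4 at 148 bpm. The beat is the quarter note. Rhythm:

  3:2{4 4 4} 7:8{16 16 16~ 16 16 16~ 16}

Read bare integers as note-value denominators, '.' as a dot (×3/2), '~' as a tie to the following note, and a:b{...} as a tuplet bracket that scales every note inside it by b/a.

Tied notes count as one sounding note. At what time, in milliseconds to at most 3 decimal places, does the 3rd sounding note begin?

note 3 onset = 4/3b = 540.541ms

1. 0.0ms @ 0 + 270.27ms (2/3)
2. 270.27ms @ 2/3 + 270.27ms (2/3)
3. 540.541ms @ 4/3 + 270.27ms (2/3)
4. 810.811ms @ 2 + 115.83ms (2/7)
5. 926.641ms @ 16/7 + 115.83ms (2/7)
6. 1042.471ms @ 18/7 + 231.66ms (4/7)
7. 1274.131ms @ 22/7 + 115.83ms (2/7)
8. 1389.961ms @ 24/7 + 231.66ms (4/7)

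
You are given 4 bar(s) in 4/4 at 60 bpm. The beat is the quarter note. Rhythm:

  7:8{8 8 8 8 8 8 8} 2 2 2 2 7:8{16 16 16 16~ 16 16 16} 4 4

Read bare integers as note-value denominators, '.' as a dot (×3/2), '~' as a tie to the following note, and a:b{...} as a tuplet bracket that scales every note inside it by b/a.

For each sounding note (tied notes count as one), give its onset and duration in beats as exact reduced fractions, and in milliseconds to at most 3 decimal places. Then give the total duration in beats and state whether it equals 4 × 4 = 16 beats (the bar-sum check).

1) 0.0ms=0b +571.429ms=4/7b
2) 571.429ms=4/7b +571.429ms=4/7b
3) 1142.857ms=8/7b +571.429ms=4/7b
4) 1714.286ms=12/7b +571.429ms=4/7b
5) 2285.714ms=16/7b +571.429ms=4/7b
6) 2857.143ms=20/7b +571.429ms=4/7b
7) 3428.571ms=24/7b +571.429ms=4/7b
8) 4000.0ms=4b +2000.0ms=2b
9) 6000.0ms=6b +2000.0ms=2b
10) 8000.0ms=8b +2000.0ms=2b
11) 10000.0ms=10b +2000.0ms=2b
12) 12000.0ms=12b +285.714ms=2/7b
13) 12285.714ms=86/7b +285.714ms=2/7b
14) 12571.429ms=88/7b +285.714ms=2/7b
15) 12857.143ms=90/7b +571.429ms=4/7b
16) 13428.571ms=94/7b +285.714ms=2/7b
17) 13714.286ms=96/7b +285.714ms=2/7b
18) 14000.0ms=14b +1000.0ms=1b
19) 15000.0ms=15b +1000.0ms=1b
Σ=16b of 16 (60bpm 4/4) — PASS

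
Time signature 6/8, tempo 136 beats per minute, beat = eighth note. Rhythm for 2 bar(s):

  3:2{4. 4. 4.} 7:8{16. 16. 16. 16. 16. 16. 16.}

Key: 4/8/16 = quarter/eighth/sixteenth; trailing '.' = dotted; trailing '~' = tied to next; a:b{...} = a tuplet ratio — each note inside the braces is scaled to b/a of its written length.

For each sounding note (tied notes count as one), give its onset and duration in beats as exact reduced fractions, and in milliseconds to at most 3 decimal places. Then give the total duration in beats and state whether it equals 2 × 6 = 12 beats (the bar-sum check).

1) 0.0ms=0b +882.353ms=2b
2) 882.353ms=2b +882.353ms=2b
3) 1764.706ms=4b +882.353ms=2b
4) 2647.059ms=6b +378.151ms=6/7b
5) 3025.21ms=48/7b +378.151ms=6/7b
6) 3403.361ms=54/7b +378.151ms=6/7b
7) 3781.513ms=60/7b +378.151ms=6/7b
8) 4159.664ms=66/7b +378.151ms=6/7b
9) 4537.815ms=72/7b +378.151ms=6/7b
10) 4915.966ms=78/7b +378.151ms=6/7b
Σ=12b of 12 (136bpm 6/8) — PASS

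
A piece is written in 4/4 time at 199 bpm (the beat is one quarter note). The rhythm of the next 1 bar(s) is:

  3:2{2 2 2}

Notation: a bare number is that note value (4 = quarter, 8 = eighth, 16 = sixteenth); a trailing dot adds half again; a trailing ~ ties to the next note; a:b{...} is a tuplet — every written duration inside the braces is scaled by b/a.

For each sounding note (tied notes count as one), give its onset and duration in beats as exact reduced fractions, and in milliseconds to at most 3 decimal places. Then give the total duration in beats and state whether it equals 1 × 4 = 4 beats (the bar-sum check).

1) 0.0ms=0b +402.01ms=4/3b
2) 402.01ms=4/3b +402.01ms=4/3b
3) 804.02ms=8/3b +402.01ms=4/3b
Σ=4b of 4 (199bpm 4/4) — PASS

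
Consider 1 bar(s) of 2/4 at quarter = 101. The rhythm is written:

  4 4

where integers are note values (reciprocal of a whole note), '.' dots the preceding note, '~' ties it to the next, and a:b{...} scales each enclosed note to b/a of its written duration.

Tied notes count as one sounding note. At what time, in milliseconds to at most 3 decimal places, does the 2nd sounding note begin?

note 2 onset = 1b = 594.059ms

1. 0.0ms @ 0 + 594.059ms (1)
2. 594.059ms @ 1 + 594.059ms (1)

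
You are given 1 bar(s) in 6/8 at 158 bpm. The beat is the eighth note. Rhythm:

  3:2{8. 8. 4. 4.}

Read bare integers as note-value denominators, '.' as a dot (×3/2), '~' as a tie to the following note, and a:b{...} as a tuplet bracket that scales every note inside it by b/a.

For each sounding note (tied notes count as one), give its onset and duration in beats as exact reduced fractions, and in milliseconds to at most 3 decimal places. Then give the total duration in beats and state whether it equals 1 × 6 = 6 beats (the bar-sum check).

1) 0.0ms=0b +379.747ms=1b
2) 379.747ms=1b +379.747ms=1b
3) 759.494ms=2b +759.494ms=2b
4) 1518.987ms=4b +759.494ms=2b
Σ=6b of 6 (158bpm 6/8) — PASS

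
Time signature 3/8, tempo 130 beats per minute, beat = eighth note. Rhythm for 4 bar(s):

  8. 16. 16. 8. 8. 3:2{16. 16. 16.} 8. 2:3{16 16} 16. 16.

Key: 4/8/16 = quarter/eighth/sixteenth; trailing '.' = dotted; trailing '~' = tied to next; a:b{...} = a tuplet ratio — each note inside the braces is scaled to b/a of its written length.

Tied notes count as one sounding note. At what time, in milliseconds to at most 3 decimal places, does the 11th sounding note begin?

1. 0.0ms @ 0 + 692.308ms (3/2)
2. 692.308ms @ 3/2 + 346.154ms (3/4)
3. 1038.462ms @ 9/4 + 346.154ms (3/4)
4. 1384.615ms @ 3 + 692.308ms (3/2)
5. 2076.923ms @ 9/2 + 692.308ms (3/2)
6. 2769.231ms @ 6 + 230.769ms (1/2)
7. 3000.0ms @ 13/2 + 230.769ms (1/2)
8. 3230.769ms @ 7 + 230.769ms (1/2)
9. 3461.538ms @ 15/2 + 692.308ms (3/2)
10. 4153.846ms @ 9 + 346.154ms (3/4)
11. 4500.0ms @ 39/4 + 346.154ms (3/4)
12. 4846.154ms @ 21/2 + 346.154ms (3/4)
13. 5192.308ms @ 45/4 + 346.154ms (3/4)

note 11 onset = 39/4b = 4500.0ms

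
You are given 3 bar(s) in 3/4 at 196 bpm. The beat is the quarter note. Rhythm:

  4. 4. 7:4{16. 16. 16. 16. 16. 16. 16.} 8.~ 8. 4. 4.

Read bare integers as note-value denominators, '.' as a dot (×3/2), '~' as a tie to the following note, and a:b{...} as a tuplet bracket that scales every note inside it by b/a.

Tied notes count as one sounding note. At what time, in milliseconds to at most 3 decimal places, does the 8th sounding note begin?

1. 0.0ms @ 0 + 459.184ms (3/2)
2. 459.184ms @ 3/2 + 459.184ms (3/2)
3. 918.367ms @ 3 + 65.598ms (3/14)
4. 983.965ms @ 45/14 + 65.598ms (3/14)
5. 1049.563ms @ 24/7 + 65.598ms (3/14)
6. 1115.16ms @ 51/14 + 65.598ms (3/14)
7. 1180.758ms @ 27/7 + 65.598ms (3/14)
8. 1246.356ms @ 57/14 + 65.598ms (3/14)
9. 1311.953ms @ 30/7 + 65.598ms (3/14)
10. 1377.551ms @ 9/2 + 459.184ms (3/2)
11. 1836.735ms @ 6 + 459.184ms (3/2)
12. 2295.918ms @ 15/2 + 459.184ms (3/2)

note 8 onset = 57/14b = 1246.356ms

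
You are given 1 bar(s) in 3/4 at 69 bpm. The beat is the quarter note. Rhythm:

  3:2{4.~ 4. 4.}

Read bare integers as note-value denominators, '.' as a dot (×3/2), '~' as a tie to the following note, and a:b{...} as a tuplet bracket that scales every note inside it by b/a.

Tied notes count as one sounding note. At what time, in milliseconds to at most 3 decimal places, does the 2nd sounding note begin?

1. 0.0ms @ 0 + 1739.13ms (2)
2. 1739.13ms @ 2 + 869.565ms (1)

note 2 onset = 2b = 1739.13ms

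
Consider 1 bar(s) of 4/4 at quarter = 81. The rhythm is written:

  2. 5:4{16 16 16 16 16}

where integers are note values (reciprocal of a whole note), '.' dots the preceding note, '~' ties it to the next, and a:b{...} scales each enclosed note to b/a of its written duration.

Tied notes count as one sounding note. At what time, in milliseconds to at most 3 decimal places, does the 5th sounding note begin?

1. 0.0ms @ 0 + 2222.222ms (3)
2. 2222.222ms @ 3 + 148.148ms (1/5)
3. 2370.37ms @ 16/5 + 148.148ms (1/5)
4. 2518.519ms @ 17/5 + 148.148ms (1/5)
5. 2666.667ms @ 18/5 + 148.148ms (1/5)
6. 2814.815ms @ 19/5 + 148.148ms (1/5)

note 5 onset = 18/5b = 2666.667ms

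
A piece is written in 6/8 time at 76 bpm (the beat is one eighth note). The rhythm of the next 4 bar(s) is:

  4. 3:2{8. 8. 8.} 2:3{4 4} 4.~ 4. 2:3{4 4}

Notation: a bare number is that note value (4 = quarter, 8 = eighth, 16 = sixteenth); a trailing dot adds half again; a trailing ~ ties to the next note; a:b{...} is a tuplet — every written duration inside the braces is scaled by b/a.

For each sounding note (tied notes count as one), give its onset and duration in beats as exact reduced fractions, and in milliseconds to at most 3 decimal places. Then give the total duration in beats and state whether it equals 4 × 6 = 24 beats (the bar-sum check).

1) 0.0ms=0b +2368.421ms=3b
2) 2368.421ms=3b +789.474ms=1b
3) 3157.895ms=4b +789.474ms=1b
4) 3947.368ms=5b +789.474ms=1b
5) 4736.842ms=6b +2368.421ms=3b
6) 7105.263ms=9b +2368.421ms=3b
7) 9473.684ms=12b +4736.842ms=6b
8) 14210.526ms=18b +2368.421ms=3b
9) 16578.947ms=21b +2368.421ms=3b
Σ=24b of 24 (76bpm 6/8) — PASS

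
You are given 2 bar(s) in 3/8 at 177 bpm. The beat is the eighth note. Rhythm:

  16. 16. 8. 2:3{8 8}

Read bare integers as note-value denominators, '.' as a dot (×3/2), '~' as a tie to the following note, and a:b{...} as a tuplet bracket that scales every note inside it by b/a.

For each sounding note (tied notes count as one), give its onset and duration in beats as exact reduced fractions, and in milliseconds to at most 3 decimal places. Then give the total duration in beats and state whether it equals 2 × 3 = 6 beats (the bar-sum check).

1) 0.0ms=0b +254.237ms=3/4b
2) 254.237ms=3/4b +254.237ms=3/4b
3) 508.475ms=3/2b +508.475ms=3/2b
4) 1016.949ms=3b +508.475ms=3/2b
5) 1525.424ms=9/2b +508.475ms=3/2b
Σ=6b of 6 (177bpm 3/8) — PASS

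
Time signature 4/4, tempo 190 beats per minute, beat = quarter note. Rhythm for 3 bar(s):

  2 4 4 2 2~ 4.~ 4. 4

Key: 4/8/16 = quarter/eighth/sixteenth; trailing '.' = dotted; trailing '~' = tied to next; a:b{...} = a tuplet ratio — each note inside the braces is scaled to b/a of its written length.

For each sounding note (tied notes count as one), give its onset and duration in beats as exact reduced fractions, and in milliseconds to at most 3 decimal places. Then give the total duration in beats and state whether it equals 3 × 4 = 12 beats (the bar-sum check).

1) 0.0ms=0b +631.579ms=2b
2) 631.579ms=2b +315.789ms=1b
3) 947.368ms=3b +315.789ms=1b
4) 1263.158ms=4b +631.579ms=2b
5) 1894.737ms=6b +1578.947ms=5b
6) 3473.684ms=11b +315.789ms=1b
Σ=12b of 12 (190bpm 4/4) — PASS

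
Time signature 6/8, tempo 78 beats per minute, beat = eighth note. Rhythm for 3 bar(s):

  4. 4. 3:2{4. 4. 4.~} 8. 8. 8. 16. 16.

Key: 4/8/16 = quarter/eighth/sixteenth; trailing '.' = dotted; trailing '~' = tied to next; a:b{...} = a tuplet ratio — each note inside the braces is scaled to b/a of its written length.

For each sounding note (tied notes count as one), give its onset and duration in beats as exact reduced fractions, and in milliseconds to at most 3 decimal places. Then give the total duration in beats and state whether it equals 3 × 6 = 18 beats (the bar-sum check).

1) 0.0ms=0b +2307.692ms=3b
2) 2307.692ms=3b +2307.692ms=3b
3) 4615.385ms=6b +1538.462ms=2b
4) 6153.846ms=8b +1538.462ms=2b
5) 7692.308ms=10b +2692.308ms=7/2b
6) 10384.615ms=27/2b +1153.846ms=3/2b
7) 11538.462ms=15b +1153.846ms=3/2b
8) 12692.308ms=33/2b +576.923ms=3/4b
9) 13269.231ms=69/4b +576.923ms=3/4b
Σ=18b of 18 (78bpm 6/8) — PASS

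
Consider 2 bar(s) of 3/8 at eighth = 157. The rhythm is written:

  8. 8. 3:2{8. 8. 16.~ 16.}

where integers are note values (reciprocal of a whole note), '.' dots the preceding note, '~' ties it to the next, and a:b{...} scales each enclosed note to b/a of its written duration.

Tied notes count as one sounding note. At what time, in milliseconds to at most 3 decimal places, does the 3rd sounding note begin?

note 3 onset = 3b = 1146.497ms

1. 0.0ms @ 0 + 573.248ms (3/2)
2. 573.248ms @ 3/2 + 573.248ms (3/2)
3. 1146.497ms @ 3 + 382.166ms (1)
4. 1528.662ms @ 4 + 382.166ms (1)
5. 1910.828ms @ 5 + 382.166ms (1)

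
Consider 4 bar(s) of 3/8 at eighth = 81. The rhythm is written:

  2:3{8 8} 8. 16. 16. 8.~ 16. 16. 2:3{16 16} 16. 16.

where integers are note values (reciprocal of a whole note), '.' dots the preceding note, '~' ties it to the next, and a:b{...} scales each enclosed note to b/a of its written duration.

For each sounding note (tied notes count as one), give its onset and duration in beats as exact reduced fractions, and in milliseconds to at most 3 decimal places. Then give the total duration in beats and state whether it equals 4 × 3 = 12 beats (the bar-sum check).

1) 0.0ms=0b +1111.111ms=3/2b
2) 1111.111ms=3/2b +1111.111ms=3/2b
3) 2222.222ms=3b +1111.111ms=3/2b
4) 3333.333ms=9/2b +555.556ms=3/4b
5) 3888.889ms=21/4b +555.556ms=3/4b
6) 4444.444ms=6b +1666.667ms=9/4b
7) 6111.111ms=33/4b +555.556ms=3/4b
8) 6666.667ms=9b +555.556ms=3/4b
9) 7222.222ms=39/4b +555.556ms=3/4b
10) 7777.778ms=21/2b +555.556ms=3/4b
11) 8333.333ms=45/4b +555.556ms=3/4b
Σ=12b of 12 (81bpm 3/8) — PASS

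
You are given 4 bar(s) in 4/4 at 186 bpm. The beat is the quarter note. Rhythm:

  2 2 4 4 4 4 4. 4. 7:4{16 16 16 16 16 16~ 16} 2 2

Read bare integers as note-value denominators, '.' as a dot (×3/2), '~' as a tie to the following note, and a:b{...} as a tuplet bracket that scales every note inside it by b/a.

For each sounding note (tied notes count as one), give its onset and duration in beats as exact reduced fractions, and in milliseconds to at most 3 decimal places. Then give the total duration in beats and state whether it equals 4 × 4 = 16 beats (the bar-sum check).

1) 0.0ms=0b +645.161ms=2b
2) 645.161ms=2b +645.161ms=2b
3) 1290.323ms=4b +322.581ms=1b
4) 1612.903ms=5b +322.581ms=1b
5) 1935.484ms=6b +322.581ms=1b
6) 2258.065ms=7b +322.581ms=1b
7) 2580.645ms=8b +483.871ms=3/2b
8) 3064.516ms=19/2b +483.871ms=3/2b
9) 3548.387ms=11b +46.083ms=1/7b
10) 3594.47ms=78/7b +46.083ms=1/7b
11) 3640.553ms=79/7b +46.083ms=1/7b
12) 3686.636ms=80/7b +46.083ms=1/7b
13) 3732.719ms=81/7b +46.083ms=1/7b
14) 3778.802ms=82/7b +92.166ms=2/7b
15) 3870.968ms=12b +645.161ms=2b
16) 4516.129ms=14b +645.161ms=2b
Σ=16b of 16 (186bpm 4/4) — PASS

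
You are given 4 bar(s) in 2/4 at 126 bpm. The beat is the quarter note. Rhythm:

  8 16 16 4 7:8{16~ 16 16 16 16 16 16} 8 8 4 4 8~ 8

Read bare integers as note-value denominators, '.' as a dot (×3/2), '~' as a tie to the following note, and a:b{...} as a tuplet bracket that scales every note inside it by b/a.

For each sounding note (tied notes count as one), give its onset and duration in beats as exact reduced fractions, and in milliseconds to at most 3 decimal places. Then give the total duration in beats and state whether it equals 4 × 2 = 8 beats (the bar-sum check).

1) 0.0ms=0b +238.095ms=1/2b
2) 238.095ms=1/2b +119.048ms=1/4b
3) 357.143ms=3/4b +119.048ms=1/4b
4) 476.19ms=1b +476.19ms=1b
5) 952.381ms=2b +272.109ms=4/7b
6) 1224.49ms=18/7b +136.054ms=2/7b
7) 1360.544ms=20/7b +136.054ms=2/7b
8) 1496.599ms=22/7b +136.054ms=2/7b
9) 1632.653ms=24/7b +136.054ms=2/7b
10) 1768.707ms=26/7b +136.054ms=2/7b
11) 1904.762ms=4b +238.095ms=1/2b
12) 2142.857ms=9/2b +238.095ms=1/2b
13) 2380.952ms=5b +476.19ms=1b
14) 2857.143ms=6b +476.19ms=1b
15) 3333.333ms=7b +476.19ms=1b
Σ=8b of 8 (126bpm 2/4) — PASS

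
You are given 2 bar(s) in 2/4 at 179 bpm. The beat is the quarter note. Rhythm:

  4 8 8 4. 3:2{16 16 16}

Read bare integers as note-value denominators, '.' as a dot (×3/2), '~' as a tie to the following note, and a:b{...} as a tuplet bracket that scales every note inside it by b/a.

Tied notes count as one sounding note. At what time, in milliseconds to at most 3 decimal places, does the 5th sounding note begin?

note 5 onset = 7/2b = 1173.184ms

1. 0.0ms @ 0 + 335.196ms (1)
2. 335.196ms @ 1 + 167.598ms (1/2)
3. 502.793ms @ 3/2 + 167.598ms (1/2)
4. 670.391ms @ 2 + 502.793ms (3/2)
5. 1173.184ms @ 7/2 + 55.866ms (1/6)
6. 1229.05ms @ 11/3 + 55.866ms (1/6)
7. 1284.916ms @ 23/6 + 55.866ms (1/6)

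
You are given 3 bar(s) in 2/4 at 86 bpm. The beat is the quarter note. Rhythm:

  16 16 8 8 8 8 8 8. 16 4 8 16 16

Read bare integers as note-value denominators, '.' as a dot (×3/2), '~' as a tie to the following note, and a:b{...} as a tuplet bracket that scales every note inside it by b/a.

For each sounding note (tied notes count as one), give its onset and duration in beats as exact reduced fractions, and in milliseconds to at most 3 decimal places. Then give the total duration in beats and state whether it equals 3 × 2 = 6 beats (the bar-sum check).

1) 0.0ms=0b +174.419ms=1/4b
2) 174.419ms=1/4b +174.419ms=1/4b
3) 348.837ms=1/2b +348.837ms=1/2b
4) 697.674ms=1b +348.837ms=1/2b
5) 1046.512ms=3/2b +348.837ms=1/2b
6) 1395.349ms=2b +348.837ms=1/2b
7) 1744.186ms=5/2b +348.837ms=1/2b
8) 2093.023ms=3b +523.256ms=3/4b
9) 2616.279ms=15/4b +174.419ms=1/4b
10) 2790.698ms=4b +697.674ms=1b
11) 3488.372ms=5b +348.837ms=1/2b
12) 3837.209ms=11/2b +174.419ms=1/4b
13) 4011.628ms=23/4b +174.419ms=1/4b
Σ=6b of 6 (86bpm 2/4) — PASS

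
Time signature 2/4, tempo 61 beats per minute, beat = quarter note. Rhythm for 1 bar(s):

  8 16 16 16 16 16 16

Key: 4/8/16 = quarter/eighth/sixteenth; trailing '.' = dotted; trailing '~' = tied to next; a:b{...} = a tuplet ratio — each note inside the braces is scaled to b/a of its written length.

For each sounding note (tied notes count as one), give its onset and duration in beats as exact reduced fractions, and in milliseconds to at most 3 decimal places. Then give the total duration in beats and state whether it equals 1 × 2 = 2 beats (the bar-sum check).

1) 0.0ms=0b +491.803ms=1/2b
2) 491.803ms=1/2b +245.902ms=1/4b
3) 737.705ms=3/4b +245.902ms=1/4b
4) 983.607ms=1b +245.902ms=1/4b
5) 1229.508ms=5/4b +245.902ms=1/4b
6) 1475.41ms=3/2b +245.902ms=1/4b
7) 1721.311ms=7/4b +245.902ms=1/4b
Σ=2b of 2 (61bpm 2/4) — PASS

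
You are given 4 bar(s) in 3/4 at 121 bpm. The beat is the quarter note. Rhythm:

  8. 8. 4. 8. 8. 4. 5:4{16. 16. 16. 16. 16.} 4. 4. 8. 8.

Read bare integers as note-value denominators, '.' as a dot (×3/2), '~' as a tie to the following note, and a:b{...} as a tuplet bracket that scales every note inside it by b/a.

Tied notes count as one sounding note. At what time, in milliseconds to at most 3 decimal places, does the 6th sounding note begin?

1. 0.0ms @ 0 + 371.901ms (3/4)
2. 371.901ms @ 3/4 + 371.901ms (3/4)
3. 743.802ms @ 3/2 + 743.802ms (3/2)
4. 1487.603ms @ 3 + 371.901ms (3/4)
5. 1859.504ms @ 15/4 + 371.901ms (3/4)
6. 2231.405ms @ 9/2 + 743.802ms (3/2)
7. 2975.207ms @ 6 + 148.76ms (3/10)
8. 3123.967ms @ 63/10 + 148.76ms (3/10)
9. 3272.727ms @ 33/5 + 148.76ms (3/10)
10. 3421.488ms @ 69/10 + 148.76ms (3/10)
11. 3570.248ms @ 36/5 + 148.76ms (3/10)
12. 3719.008ms @ 15/2 + 743.802ms (3/2)
13. 4462.81ms @ 9 + 743.802ms (3/2)
14. 5206.612ms @ 21/2 + 371.901ms (3/4)
15. 5578.512ms @ 45/4 + 371.901ms (3/4)

note 6 onset = 9/2b = 2231.405ms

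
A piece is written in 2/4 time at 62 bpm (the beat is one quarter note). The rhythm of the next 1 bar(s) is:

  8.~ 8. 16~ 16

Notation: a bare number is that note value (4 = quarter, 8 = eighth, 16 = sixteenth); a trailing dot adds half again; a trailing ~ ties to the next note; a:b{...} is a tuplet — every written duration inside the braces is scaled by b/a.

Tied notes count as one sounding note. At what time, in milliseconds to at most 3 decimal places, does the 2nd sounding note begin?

1. 0.0ms @ 0 + 1451.613ms (3/2)
2. 1451.613ms @ 3/2 + 483.871ms (1/2)

note 2 onset = 3/2b = 1451.613ms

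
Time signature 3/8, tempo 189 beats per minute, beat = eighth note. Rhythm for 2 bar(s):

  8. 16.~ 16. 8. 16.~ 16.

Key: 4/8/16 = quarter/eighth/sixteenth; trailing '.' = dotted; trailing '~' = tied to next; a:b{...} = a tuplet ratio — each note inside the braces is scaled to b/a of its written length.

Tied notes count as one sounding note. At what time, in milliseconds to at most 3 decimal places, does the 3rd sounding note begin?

note 3 onset = 3b = 952.381ms

1. 0.0ms @ 0 + 476.19ms (3/2)
2. 476.19ms @ 3/2 + 476.19ms (3/2)
3. 952.381ms @ 3 + 476.19ms (3/2)
4. 1428.571ms @ 9/2 + 476.19ms (3/2)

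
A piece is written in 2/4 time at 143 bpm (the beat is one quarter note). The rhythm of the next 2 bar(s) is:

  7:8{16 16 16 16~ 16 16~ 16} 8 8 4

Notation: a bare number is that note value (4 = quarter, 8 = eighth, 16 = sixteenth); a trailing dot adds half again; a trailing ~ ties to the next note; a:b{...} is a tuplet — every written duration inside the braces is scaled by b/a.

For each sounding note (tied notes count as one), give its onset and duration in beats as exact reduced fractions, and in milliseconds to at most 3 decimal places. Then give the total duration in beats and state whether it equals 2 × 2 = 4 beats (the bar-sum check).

1) 0.0ms=0b +119.88ms=2/7b
2) 119.88ms=2/7b +119.88ms=2/7b
3) 239.76ms=4/7b +119.88ms=2/7b
4) 359.64ms=6/7b +239.76ms=4/7b
5) 599.401ms=10/7b +239.76ms=4/7b
6) 839.161ms=2b +209.79ms=1/2b
7) 1048.951ms=5/2b +209.79ms=1/2b
8) 1258.741ms=3b +419.58ms=1b
Σ=4b of 4 (143bpm 2/4) — PASS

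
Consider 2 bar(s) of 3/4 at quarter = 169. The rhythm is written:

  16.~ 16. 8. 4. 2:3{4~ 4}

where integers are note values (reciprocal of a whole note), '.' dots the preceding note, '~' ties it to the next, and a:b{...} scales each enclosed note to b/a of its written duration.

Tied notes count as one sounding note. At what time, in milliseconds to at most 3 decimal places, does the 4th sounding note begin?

note 4 onset = 3b = 1065.089ms

1. 0.0ms @ 0 + 266.272ms (3/4)
2. 266.272ms @ 3/4 + 266.272ms (3/4)
3. 532.544ms @ 3/2 + 532.544ms (3/2)
4. 1065.089ms @ 3 + 1065.089ms (3)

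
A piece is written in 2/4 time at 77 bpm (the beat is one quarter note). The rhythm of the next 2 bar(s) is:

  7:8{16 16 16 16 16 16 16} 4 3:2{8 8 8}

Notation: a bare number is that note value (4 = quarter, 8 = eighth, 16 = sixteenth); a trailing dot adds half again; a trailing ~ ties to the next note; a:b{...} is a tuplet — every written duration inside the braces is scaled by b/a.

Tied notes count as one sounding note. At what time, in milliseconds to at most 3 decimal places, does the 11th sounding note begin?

note 11 onset = 11/3b = 2857.143ms

1. 0.0ms @ 0 + 222.635ms (2/7)
2. 222.635ms @ 2/7 + 222.635ms (2/7)
3. 445.269ms @ 4/7 + 222.635ms (2/7)
4. 667.904ms @ 6/7 + 222.635ms (2/7)
5. 890.538ms @ 8/7 + 222.635ms (2/7)
6. 1113.173ms @ 10/7 + 222.635ms (2/7)
7. 1335.807ms @ 12/7 + 222.635ms (2/7)
8. 1558.442ms @ 2 + 779.221ms (1)
9. 2337.662ms @ 3 + 259.74ms (1/3)
10. 2597.403ms @ 10/3 + 259.74ms (1/3)
11. 2857.143ms @ 11/3 + 259.74ms (1/3)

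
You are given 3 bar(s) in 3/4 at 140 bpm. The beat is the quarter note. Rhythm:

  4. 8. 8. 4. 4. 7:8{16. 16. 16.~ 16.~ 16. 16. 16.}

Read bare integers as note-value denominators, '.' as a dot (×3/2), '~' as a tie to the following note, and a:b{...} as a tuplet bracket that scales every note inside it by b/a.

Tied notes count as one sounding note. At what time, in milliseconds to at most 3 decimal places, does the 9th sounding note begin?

note 9 onset = 57/7b = 3489.796ms

1. 0.0ms @ 0 + 642.857ms (3/2)
2. 642.857ms @ 3/2 + 321.429ms (3/4)
3. 964.286ms @ 9/4 + 321.429ms (3/4)
4. 1285.714ms @ 3 + 642.857ms (3/2)
5. 1928.571ms @ 9/2 + 642.857ms (3/2)
6. 2571.429ms @ 6 + 183.673ms (3/7)
7. 2755.102ms @ 45/7 + 183.673ms (3/7)
8. 2938.776ms @ 48/7 + 551.02ms (9/7)
9. 3489.796ms @ 57/7 + 183.673ms (3/7)
10. 3673.469ms @ 60/7 + 183.673ms (3/7)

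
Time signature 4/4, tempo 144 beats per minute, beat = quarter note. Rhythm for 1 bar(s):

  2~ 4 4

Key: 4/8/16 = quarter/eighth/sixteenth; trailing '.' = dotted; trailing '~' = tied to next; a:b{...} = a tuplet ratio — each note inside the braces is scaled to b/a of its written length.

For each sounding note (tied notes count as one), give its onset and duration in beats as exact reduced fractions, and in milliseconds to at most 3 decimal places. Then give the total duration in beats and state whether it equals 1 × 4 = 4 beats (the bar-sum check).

1) 0.0ms=0b +1250.0ms=3b
2) 1250.0ms=3b +416.667ms=1b
Σ=4b of 4 (144bpm 4/4) — PASS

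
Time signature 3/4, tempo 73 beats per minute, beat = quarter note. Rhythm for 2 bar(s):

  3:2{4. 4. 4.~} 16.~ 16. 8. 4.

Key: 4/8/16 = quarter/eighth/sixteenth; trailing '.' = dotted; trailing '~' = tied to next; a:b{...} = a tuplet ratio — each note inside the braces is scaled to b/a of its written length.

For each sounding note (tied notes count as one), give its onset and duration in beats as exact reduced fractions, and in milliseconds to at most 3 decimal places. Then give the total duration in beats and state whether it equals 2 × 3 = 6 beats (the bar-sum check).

1) 0.0ms=0b +821.918ms=1b
2) 821.918ms=1b +821.918ms=1b
3) 1643.836ms=2b +1438.356ms=7/4b
4) 3082.192ms=15/4b +616.438ms=3/4b
5) 3698.63ms=9/2b +1232.877ms=3/2b
Σ=6b of 6 (73bpm 3/4) — PASS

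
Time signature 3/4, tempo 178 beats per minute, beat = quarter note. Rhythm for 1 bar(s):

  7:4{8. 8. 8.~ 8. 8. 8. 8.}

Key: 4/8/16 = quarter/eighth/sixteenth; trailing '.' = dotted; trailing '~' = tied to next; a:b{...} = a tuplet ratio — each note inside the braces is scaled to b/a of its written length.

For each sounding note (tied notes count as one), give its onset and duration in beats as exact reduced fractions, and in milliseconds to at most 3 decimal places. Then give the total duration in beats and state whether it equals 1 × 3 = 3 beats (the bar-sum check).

1) 0.0ms=0b +144.462ms=3/7b
2) 144.462ms=3/7b +144.462ms=3/7b
3) 288.925ms=6/7b +288.925ms=6/7b
4) 577.849ms=12/7b +144.462ms=3/7b
5) 722.311ms=15/7b +144.462ms=3/7b
6) 866.774ms=18/7b +144.462ms=3/7b
Σ=3b of 3 (178bpm 3/4) — PASS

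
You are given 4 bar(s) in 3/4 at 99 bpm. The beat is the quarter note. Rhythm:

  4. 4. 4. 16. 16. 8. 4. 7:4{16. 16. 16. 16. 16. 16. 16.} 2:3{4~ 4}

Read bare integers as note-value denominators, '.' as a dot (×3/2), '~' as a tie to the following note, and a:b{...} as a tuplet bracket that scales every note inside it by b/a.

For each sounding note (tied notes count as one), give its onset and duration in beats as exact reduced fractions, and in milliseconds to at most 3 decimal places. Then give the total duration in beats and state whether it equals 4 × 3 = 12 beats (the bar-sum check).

1) 0.0ms=0b +909.091ms=3/2b
2) 909.091ms=3/2b +909.091ms=3/2b
3) 1818.182ms=3b +909.091ms=3/2b
4) 2727.273ms=9/2b +227.273ms=3/8b
5) 2954.545ms=39/8b +227.273ms=3/8b
6) 3181.818ms=21/4b +454.545ms=3/4b
7) 3636.364ms=6b +909.091ms=3/2b
8) 4545.455ms=15/2b +129.87ms=3/14b
9) 4675.325ms=54/7b +129.87ms=3/14b
10) 4805.195ms=111/14b +129.87ms=3/14b
11) 4935.065ms=57/7b +129.87ms=3/14b
12) 5064.935ms=117/14b +129.87ms=3/14b
13) 5194.805ms=60/7b +129.87ms=3/14b
14) 5324.675ms=123/14b +129.87ms=3/14b
15) 5454.545ms=9b +1818.182ms=3b
Σ=12b of 12 (99bpm 3/4) — PASS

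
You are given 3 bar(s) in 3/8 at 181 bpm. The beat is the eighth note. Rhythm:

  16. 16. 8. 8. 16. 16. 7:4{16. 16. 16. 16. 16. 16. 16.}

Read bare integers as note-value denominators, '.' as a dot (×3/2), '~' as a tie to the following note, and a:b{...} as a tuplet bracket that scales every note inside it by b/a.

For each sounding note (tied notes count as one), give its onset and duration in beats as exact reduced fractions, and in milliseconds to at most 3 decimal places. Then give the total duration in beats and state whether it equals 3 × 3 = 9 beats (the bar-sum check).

1) 0.0ms=0b +248.619ms=3/4b
2) 248.619ms=3/4b +248.619ms=3/4b
3) 497.238ms=3/2b +497.238ms=3/2b
4) 994.475ms=3b +497.238ms=3/2b
5) 1491.713ms=9/2b +248.619ms=3/4b
6) 1740.331ms=21/4b +248.619ms=3/4b
7) 1988.95ms=6b +142.068ms=3/7b
8) 2131.018ms=45/7b +142.068ms=3/7b
9) 2273.086ms=48/7b +142.068ms=3/7b
10) 2415.154ms=51/7b +142.068ms=3/7b
11) 2557.222ms=54/7b +142.068ms=3/7b
12) 2699.29ms=57/7b +142.068ms=3/7b
13) 2841.358ms=60/7b +142.068ms=3/7b
Σ=9b of 9 (181bpm 3/8) — PASS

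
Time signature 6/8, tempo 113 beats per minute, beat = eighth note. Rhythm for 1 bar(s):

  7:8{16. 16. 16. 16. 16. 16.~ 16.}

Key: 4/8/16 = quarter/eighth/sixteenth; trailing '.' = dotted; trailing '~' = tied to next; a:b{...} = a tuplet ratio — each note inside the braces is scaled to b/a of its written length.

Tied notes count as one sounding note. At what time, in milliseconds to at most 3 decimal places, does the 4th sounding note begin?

note 4 onset = 18/7b = 1365.36ms

1. 0.0ms @ 0 + 455.12ms (6/7)
2. 455.12ms @ 6/7 + 455.12ms (6/7)
3. 910.24ms @ 12/7 + 455.12ms (6/7)
4. 1365.36ms @ 18/7 + 455.12ms (6/7)
5. 1820.48ms @ 24/7 + 455.12ms (6/7)
6. 2275.601ms @ 30/7 + 910.24ms (12/7)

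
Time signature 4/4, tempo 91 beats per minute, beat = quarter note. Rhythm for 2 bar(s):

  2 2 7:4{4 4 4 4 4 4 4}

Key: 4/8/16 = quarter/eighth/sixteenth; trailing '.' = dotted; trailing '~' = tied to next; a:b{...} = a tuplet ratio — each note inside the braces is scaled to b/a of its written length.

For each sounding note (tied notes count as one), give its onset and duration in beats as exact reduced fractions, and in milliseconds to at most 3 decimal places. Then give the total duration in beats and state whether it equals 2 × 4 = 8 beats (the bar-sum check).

1) 0.0ms=0b +1318.681ms=2b
2) 1318.681ms=2b +1318.681ms=2b
3) 2637.363ms=4b +376.766ms=4/7b
4) 3014.129ms=32/7b +376.766ms=4/7b
5) 3390.895ms=36/7b +376.766ms=4/7b
6) 3767.661ms=40/7b +376.766ms=4/7b
7) 4144.427ms=44/7b +376.766ms=4/7b
8) 4521.193ms=48/7b +376.766ms=4/7b
9) 4897.959ms=52/7b +376.766ms=4/7b
Σ=8b of 8 (91bpm 4/4) — PASS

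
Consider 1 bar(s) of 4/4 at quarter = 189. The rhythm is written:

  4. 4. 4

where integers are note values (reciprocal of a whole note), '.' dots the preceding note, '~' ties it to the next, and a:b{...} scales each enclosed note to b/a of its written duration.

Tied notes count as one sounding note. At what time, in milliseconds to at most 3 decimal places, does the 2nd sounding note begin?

1. 0.0ms @ 0 + 476.19ms (3/2)
2. 476.19ms @ 3/2 + 476.19ms (3/2)
3. 952.381ms @ 3 + 317.46ms (1)

note 2 onset = 3/2b = 476.19ms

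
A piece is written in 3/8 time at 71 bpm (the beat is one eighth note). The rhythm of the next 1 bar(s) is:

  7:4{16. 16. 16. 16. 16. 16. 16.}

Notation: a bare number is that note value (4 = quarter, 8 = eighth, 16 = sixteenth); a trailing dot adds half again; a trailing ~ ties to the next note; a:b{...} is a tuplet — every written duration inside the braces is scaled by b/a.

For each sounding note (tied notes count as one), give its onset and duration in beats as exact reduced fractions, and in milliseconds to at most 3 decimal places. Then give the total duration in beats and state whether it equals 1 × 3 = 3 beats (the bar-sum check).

1) 0.0ms=0b +362.173ms=3/7b
2) 362.173ms=3/7b +362.173ms=3/7b
3) 724.346ms=6/7b +362.173ms=3/7b
4) 1086.519ms=9/7b +362.173ms=3/7b
5) 1448.692ms=12/7b +362.173ms=3/7b
6) 1810.865ms=15/7b +362.173ms=3/7b
7) 2173.038ms=18/7b +362.173ms=3/7b
Σ=3b of 3 (71bpm 3/8) — PASS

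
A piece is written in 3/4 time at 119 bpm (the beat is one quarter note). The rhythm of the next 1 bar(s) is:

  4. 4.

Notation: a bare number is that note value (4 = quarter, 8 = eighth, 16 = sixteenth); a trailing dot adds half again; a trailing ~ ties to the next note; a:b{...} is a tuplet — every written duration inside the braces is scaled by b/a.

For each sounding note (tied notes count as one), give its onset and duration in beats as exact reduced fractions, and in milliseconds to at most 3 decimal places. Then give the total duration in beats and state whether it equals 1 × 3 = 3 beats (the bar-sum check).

1) 0.0ms=0b +756.303ms=3/2b
2) 756.303ms=3/2b +756.303ms=3/2b
Σ=3b of 3 (119bpm 3/4) — PASS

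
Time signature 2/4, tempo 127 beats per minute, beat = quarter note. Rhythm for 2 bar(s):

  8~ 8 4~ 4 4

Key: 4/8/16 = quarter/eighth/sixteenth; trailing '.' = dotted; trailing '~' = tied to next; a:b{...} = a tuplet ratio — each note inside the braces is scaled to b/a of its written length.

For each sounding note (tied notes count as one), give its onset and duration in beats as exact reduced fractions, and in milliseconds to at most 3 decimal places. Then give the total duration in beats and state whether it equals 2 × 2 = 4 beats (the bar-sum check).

1) 0.0ms=0b +472.441ms=1b
2) 472.441ms=1b +944.882ms=2b
3) 1417.323ms=3b +472.441ms=1b
Σ=4b of 4 (127bpm 2/4) — PASS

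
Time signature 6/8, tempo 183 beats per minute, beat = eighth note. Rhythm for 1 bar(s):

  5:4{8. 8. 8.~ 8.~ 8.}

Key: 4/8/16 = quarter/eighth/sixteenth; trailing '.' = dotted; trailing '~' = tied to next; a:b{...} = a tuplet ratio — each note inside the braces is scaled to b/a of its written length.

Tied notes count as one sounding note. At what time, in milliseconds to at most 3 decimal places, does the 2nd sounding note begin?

note 2 onset = 6/5b = 393.443ms

1. 0.0ms @ 0 + 393.443ms (6/5)
2. 393.443ms @ 6/5 + 393.443ms (6/5)
3. 786.885ms @ 12/5 + 1180.328ms (18/5)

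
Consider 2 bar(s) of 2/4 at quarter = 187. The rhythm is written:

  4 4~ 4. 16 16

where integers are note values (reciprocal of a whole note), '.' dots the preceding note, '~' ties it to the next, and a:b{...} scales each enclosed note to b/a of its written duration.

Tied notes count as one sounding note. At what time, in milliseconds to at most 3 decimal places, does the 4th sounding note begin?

note 4 onset = 15/4b = 1203.209ms

1. 0.0ms @ 0 + 320.856ms (1)
2. 320.856ms @ 1 + 802.139ms (5/2)
3. 1122.995ms @ 7/2 + 80.214ms (1/4)
4. 1203.209ms @ 15/4 + 80.214ms (1/4)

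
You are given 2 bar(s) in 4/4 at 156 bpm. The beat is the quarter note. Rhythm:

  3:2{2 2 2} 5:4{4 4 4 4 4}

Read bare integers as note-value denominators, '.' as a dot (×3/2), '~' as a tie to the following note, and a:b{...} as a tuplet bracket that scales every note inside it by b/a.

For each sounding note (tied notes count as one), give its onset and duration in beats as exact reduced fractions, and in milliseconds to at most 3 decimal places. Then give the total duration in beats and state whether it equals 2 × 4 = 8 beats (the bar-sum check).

1) 0.0ms=0b +512.821ms=4/3b
2) 512.821ms=4/3b +512.821ms=4/3b
3) 1025.641ms=8/3b +512.821ms=4/3b
4) 1538.462ms=4b +307.692ms=4/5b
5) 1846.154ms=24/5b +307.692ms=4/5b
6) 2153.846ms=28/5b +307.692ms=4/5b
7) 2461.538ms=32/5b +307.692ms=4/5b
8) 2769.231ms=36/5b +307.692ms=4/5b
Σ=8b of 8 (156bpm 4/4) — PASS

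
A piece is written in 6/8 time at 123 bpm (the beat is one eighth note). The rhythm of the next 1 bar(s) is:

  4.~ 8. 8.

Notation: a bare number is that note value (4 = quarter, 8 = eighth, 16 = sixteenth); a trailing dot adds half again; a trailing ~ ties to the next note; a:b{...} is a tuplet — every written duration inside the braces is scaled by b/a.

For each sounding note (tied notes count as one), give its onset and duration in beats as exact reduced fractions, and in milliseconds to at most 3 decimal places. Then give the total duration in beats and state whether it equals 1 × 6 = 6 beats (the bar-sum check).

1) 0.0ms=0b +2195.122ms=9/2b
2) 2195.122ms=9/2b +731.707ms=3/2b
Σ=6b of 6 (123bpm 6/8) — PASS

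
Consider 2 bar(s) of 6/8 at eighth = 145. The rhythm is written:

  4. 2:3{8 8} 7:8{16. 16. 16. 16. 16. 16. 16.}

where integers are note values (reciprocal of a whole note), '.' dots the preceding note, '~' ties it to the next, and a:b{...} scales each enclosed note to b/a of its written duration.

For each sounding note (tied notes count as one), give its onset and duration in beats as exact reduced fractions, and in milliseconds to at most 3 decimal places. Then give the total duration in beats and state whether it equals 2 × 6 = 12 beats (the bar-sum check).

1) 0.0ms=0b +1241.379ms=3b
2) 1241.379ms=3b +620.69ms=3/2b
3) 1862.069ms=9/2b +620.69ms=3/2b
4) 2482.759ms=6b +354.68ms=6/7b
5) 2837.438ms=48/7b +354.68ms=6/7b
6) 3192.118ms=54/7b +354.68ms=6/7b
7) 3546.798ms=60/7b +354.68ms=6/7b
8) 3901.478ms=66/7b +354.68ms=6/7b
9) 4256.158ms=72/7b +354.68ms=6/7b
10) 4610.837ms=78/7b +354.68ms=6/7b
Σ=12b of 12 (145bpm 6/8) — PASS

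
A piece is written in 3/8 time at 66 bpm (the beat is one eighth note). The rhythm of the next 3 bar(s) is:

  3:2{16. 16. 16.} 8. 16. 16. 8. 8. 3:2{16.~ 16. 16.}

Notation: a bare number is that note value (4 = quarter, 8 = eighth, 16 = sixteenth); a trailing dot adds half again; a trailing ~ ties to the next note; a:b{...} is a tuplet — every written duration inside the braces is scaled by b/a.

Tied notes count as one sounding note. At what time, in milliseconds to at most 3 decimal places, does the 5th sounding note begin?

note 5 onset = 3b = 2727.273ms

1. 0.0ms @ 0 + 454.545ms (1/2)
2. 454.545ms @ 1/2 + 454.545ms (1/2)
3. 909.091ms @ 1 + 454.545ms (1/2)
4. 1363.636ms @ 3/2 + 1363.636ms (3/2)
5. 2727.273ms @ 3 + 681.818ms (3/4)
6. 3409.091ms @ 15/4 + 681.818ms (3/4)
7. 4090.909ms @ 9/2 + 1363.636ms (3/2)
8. 5454.545ms @ 6 + 1363.636ms (3/2)
9. 6818.182ms @ 15/2 + 909.091ms (1)
10. 7727.273ms @ 17/2 + 454.545ms (1/2)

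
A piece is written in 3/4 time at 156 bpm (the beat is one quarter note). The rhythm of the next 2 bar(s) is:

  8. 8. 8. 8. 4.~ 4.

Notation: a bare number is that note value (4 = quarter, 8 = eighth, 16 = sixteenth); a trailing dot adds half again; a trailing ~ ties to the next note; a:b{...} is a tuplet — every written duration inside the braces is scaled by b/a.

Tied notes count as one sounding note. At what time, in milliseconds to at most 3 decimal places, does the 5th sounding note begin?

note 5 onset = 3b = 1153.846ms

1. 0.0ms @ 0 + 288.462ms (3/4)
2. 288.462ms @ 3/4 + 288.462ms (3/4)
3. 576.923ms @ 3/2 + 288.462ms (3/4)
4. 865.385ms @ 9/4 + 288.462ms (3/4)
5. 1153.846ms @ 3 + 1153.846ms (3)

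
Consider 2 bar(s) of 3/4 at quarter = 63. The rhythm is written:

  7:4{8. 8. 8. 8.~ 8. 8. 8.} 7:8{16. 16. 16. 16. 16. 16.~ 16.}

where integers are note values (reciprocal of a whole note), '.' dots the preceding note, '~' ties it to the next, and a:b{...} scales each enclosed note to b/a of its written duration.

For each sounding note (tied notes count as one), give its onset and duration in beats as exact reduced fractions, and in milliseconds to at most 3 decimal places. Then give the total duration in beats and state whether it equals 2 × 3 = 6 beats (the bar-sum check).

1) 0.0ms=0b +408.163ms=3/7b
2) 408.163ms=3/7b +408.163ms=3/7b
3) 816.327ms=6/7b +408.163ms=3/7b
4) 1224.49ms=9/7b +816.327ms=6/7b
5) 2040.816ms=15/7b +408.163ms=3/7b
6) 2448.98ms=18/7b +408.163ms=3/7b
7) 2857.143ms=3b +408.163ms=3/7b
8) 3265.306ms=24/7b +408.163ms=3/7b
9) 3673.469ms=27/7b +408.163ms=3/7b
10) 4081.633ms=30/7b +408.163ms=3/7b
11) 4489.796ms=33/7b +408.163ms=3/7b
12) 4897.959ms=36/7b +816.327ms=6/7b
Σ=6b of 6 (63bpm 3/4) — PASS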